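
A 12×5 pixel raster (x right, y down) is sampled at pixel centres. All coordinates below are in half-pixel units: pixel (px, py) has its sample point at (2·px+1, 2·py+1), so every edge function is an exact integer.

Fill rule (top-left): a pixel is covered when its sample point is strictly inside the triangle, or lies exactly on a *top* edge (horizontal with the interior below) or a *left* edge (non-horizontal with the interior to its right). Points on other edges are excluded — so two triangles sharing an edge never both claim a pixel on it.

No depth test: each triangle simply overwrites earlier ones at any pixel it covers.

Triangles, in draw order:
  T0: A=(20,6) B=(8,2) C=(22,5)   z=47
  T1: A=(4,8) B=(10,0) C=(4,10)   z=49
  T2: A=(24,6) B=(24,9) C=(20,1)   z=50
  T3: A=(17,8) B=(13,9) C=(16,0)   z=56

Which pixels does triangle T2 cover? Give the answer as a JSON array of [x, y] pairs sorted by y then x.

T0:
  2·area = 20
  edge (20, 6)→(8, 2): d=(-12,-4) top-left  bias=+0
  edge (8, 2)→(22, 5): d=(14,3) right/bottom  bias=-1
  edge (22, 5)→(20, 6): d=(-2,1) right/bottom  bias=-1
    (2,0)@(5, 1): e=[0,-5,25] → ·  [on edge]
    (5,1)@(11, 3): e=[0,5,15] → █  [on edge]
    (6,1)@(13, 3): e=[8,-1,13] → ·
    (5,2)@(11, 5): e=[-24,33,11] → ·
    (8,2)@(17, 5): e=[0,15,5] → █  [on edge]
    (9,2)@(19, 5): e=[8,9,3] → █
    (10,2)@(21, 5): e=[16,3,1] → █
    (11,2)@(23, 5): e=[24,-3,-1] → ·
    (8,3)@(17, 7): e=[-24,43,1] → ·
    (9,3)@(19, 7): e=[-16,37,-1] → ·
    (10,3)@(21, 7): e=[-8,31,-3] → ·
    (11,3)@(23, 7): e=[0,25,-5] → ·  [on edge]
  covered (4 px):
    · · · · · · · · · · · ·
    · · · · · █ · · · · · ·
    · · · · · · · · █ █ █ ·
    · · · · · · · · · · · ·
    · · · · · · · · · · · ·
T1:
  2·area = 12
  edge (4, 8)→(10, 0): d=(6,-8) top-left  bias=+0
  edge (10, 0)→(4, 10): d=(-6,10) right/bottom  bias=-1
  edge (4, 10)→(4, 8): d=(0,-2) top-left  bias=+0
    (3,2)@(7, 5): e=[6,0,6] → ·  [on edge]
    (2,3)@(5, 7): e=[2,8,2] → █
    (3,3)@(7, 7): e=[18,-12,6] → ·
    (2,4)@(5, 9): e=[14,-4,2] → ·
  covered (1 px):
    · · · · · · · · · · · ·
    · · · · · · · · · · · ·
    · · · · · · · · · · · ·
    · · █ · · · · · · · · ·
    · · · · · · · · · · · ·
T2:
  2·area = 12
  edge (24, 6)→(24, 9): d=(0,3) right/bottom  bias=-1
  edge (24, 9)→(20, 1): d=(-4,-8) top-left  bias=+0
  edge (20, 1)→(24, 6): d=(4,5) right/bottom  bias=-1
    (10,1)@(21, 3): e=[9,0,3] → █  [on edge]
    (11,1)@(23, 3): e=[3,16,-7] → ·
    (10,2)@(21, 5): e=[9,-8,11] → ·
    (11,2)@(23, 5): e=[3,8,1] → █
    (11,3)@(23, 7): e=[3,0,9] → █  [on edge]
    (11,4)@(23, 9): e=[3,-8,17] → ·
  covered (3 px):
    · · · · · · · · · · · ·
    · · · · · · · · · · █ ·
    · · · · · · · · · · · █
    · · · · · · · · · · · █
    · · · · · · · · · · · ·
T3:
  2·area = 33
  edge (17, 8)→(13, 9): d=(-4,1) right/bottom  bias=-1
  edge (13, 9)→(16, 0): d=(3,-9) top-left  bias=+0
  edge (16, 0)→(17, 8): d=(1,8) right/bottom  bias=-1
    (7,1)@(15, 3): e=[22,0,11] → █  [on edge]
    (8,1)@(17, 3): e=[20,18,-5] → ·
    (7,2)@(15, 5): e=[14,6,13] → █
    (8,2)@(17, 5): e=[12,24,-3] → ·
    (7,3)@(15, 7): e=[6,12,15] → █
    (8,3)@(17, 7): e=[4,30,-1] → ·
    (10,3)@(21, 7): e=[0,66,-33] → ·  [on edge]
    (6,4)@(13, 9): e=[0,0,33] → ·  [on edge]
    (7,4)@(15, 9): e=[-2,18,17] → ·
  covered (3 px):
    · · · · · · · · · · · ·
    · · · · · · · █ · · · ·
    · · · · · · · █ · · · ·
    · · · · · · · █ · · · ·
    · · · · · · · · · · · ·

Final: [[10,1],[11,2],[11,3]]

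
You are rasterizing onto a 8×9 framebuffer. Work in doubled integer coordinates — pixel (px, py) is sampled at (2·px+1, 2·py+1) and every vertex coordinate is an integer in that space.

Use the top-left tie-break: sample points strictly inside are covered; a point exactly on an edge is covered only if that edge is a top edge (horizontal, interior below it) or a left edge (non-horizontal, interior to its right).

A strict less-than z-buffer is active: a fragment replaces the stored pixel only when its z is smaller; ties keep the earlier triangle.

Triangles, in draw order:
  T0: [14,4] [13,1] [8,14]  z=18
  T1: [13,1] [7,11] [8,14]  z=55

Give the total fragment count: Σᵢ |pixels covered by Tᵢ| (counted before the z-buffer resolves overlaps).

T0:
  2·area = 28  (B↔C swapped to make it positive)
  edge (14, 4)→(8, 14): d=(-6,10) right/bottom  bias=-1
  edge (8, 14)→(13, 1): d=(5,-13) top-left  bias=+0
  edge (13, 1)→(14, 4): d=(1,3) right/bottom  bias=-1
    (6,0)@(13, 1): e=[28,0,0] → ·  [on edge]
    (6,1)@(13, 3): e=[16,10,2] → █
    (7,1)@(15, 3): e=[-4,36,-4] → ·
    (6,2)@(13, 5): e=[4,20,4] → █
    (7,2)@(15, 5): e=[-16,46,-2] → ·
    (5,3)@(11, 7): e=[12,4,12] → █
    (6,3)@(13, 7): e=[-8,30,6] → ·
    (7,3)@(15, 7): e=[-28,56,0] → ·  [on edge]
    (5,4)@(11, 9): e=[0,14,14] → ·  [on edge]
  covered (3 px):
    · · · · · · · ·
    · · · · · · █ ·
    · · · · · · █ ·
    · · · · · █ · ·
    · · · · · · · ·
    · · · · · · · ·
    · · · · · · · ·
    · · · · · · · ·
    · · · · · · · ·
T1:
  2·area = 28  (B↔C swapped to make it positive)
  edge (13, 1)→(8, 14): d=(-5,13) right/bottom  bias=-1
  edge (8, 14)→(7, 11): d=(-1,-3) top-left  bias=+0
  edge (7, 11)→(13, 1): d=(6,-10) top-left  bias=+0
    (6,0)@(13, 1): e=[0,28,0] → ·  [on edge]
    (2,2)@(5, 5): e=[84,0,-56] → ·  [on edge]
    (5,2)@(11, 5): e=[6,18,4] → █
    (6,2)@(13, 5): e=[-20,24,24] → ·
    (5,3)@(11, 7): e=[-4,16,16] → ·
    (4,4)@(9, 9): e=[12,8,8] → █
    (5,4)@(11, 9): e=[-14,14,28] → ·
    (3,5)@(7, 11): e=[28,0,0] → █  [on edge]
    (5,5)@(11, 11): e=[-24,12,40] → ·
    (3,6)@(7, 13): e=[18,-2,12] → ·
    (4,6)@(9, 13): e=[-8,4,32] → ·
    (4,8)@(9, 17): e=[-28,0,56] → ·  [on edge]
  covered (4 px):
    · · · · · · · ·
    · · · · · · · ·
    · · · · · █ · ·
    · · · · · · · ·
    · · · · █ · · ·
    · · · █ █ · · ·
    · · · · · · · ·
    · · · · · · · ·
    · · · · · · · ·

Answer: 7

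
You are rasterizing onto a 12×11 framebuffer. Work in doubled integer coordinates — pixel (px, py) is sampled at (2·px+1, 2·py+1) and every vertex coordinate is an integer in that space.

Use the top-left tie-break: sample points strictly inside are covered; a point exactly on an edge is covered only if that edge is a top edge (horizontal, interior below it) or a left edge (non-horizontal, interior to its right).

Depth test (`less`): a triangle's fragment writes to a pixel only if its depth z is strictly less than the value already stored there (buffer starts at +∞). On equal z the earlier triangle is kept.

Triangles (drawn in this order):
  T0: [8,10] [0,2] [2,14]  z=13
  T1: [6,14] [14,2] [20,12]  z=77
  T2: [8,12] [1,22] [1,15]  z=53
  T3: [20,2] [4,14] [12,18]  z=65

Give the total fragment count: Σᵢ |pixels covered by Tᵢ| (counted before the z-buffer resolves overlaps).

T0:
  2·area = 80  (B↔C swapped to make it positive)
  edge (8, 10)→(2, 14): d=(-6,4) right/bottom  bias=-1
  edge (2, 14)→(0, 2): d=(-2,-12) top-left  bias=+0
  edge (0, 2)→(8, 10): d=(8,8) right/bottom  bias=-1
    (0,1)@(1, 3): e=[70,10,0] → ·  [on edge]
    (0,2)@(1, 5): e=[58,6,16] → █
    (1,2)@(3, 5): e=[50,30,0] → ·  [on edge]
    (0,3)@(1, 7): e=[46,2,32] → █
    (1,3)@(3, 7): e=[38,26,16] → █
    (2,3)@(5, 7): e=[30,50,0] → ·  [on edge]
    (0,4)@(1, 9): e=[34,-2,48] → ·
    (1,4)@(3, 9): e=[26,22,32] → █
    (2,4)@(5, 9): e=[18,46,16] → █
    (3,4)@(7, 9): e=[10,70,0] → ·  [on edge]
    (1,5)@(3, 11): e=[14,18,48] → █
    (3,5)@(7, 11): e=[-2,66,16] → ·
    (4,5)@(9, 11): e=[-10,90,0] → ·  [on edge]
    (5,6)@(11, 13): e=[-30,110,0] → ·  [on edge]
    (6,7)@(13, 15): e=[-50,130,0] → ·  [on edge]
    (7,8)@(15, 17): e=[-70,150,0] → ·  [on edge]
    (8,9)@(17, 19): e=[-90,170,0] → ·  [on edge]
    (9,10)@(19, 21): e=[-110,190,0] → ·  [on edge]
  covered (8 px):
    · · · · · · · · · · · ·
    · · · · · · · · · · · ·
    █ · · · · · · · · · · ·
    █ █ · · · · · · · · · ·
    · █ █ · · · · · · · · ·
    · █ █ · · · · · · · · ·
    · █ · · · · · · · · · ·
    · · · · · · · · · · · ·
    · · · · · · · · · · · ·
    · · · · · · · · · · · ·
    · · · · · · · · · · · ·
T1:
  2·area = 152
  edge (6, 14)→(14, 2): d=(8,-12) top-left  bias=+0
  edge (14, 2)→(20, 12): d=(6,10) right/bottom  bias=-1
  edge (20, 12)→(6, 14): d=(-14,2) right/bottom  bias=-1
    (6,2)@(13, 5): e=[12,28,112] → █
    (7,2)@(15, 5): e=[36,8,108] → █
    (8,2)@(17, 5): e=[60,-12,104] → ·
    (5,3)@(11, 7): e=[4,60,88] → █
    (8,3)@(17, 7): e=[76,0,76] → ·  [on edge]
    (5,4)@(11, 9): e=[20,72,60] → █
    (8,4)@(17, 9): e=[92,12,48] → █
    (9,4)@(19, 9): e=[116,-8,44] → ·
    (4,5)@(9, 11): e=[12,104,36] → █
    (9,5)@(19, 11): e=[132,4,16] → █
    (10,5)@(21, 11): e=[156,-16,12] → ·
    (3,6)@(7, 13): e=[4,136,12] → █
    (6,6)@(13, 13): e=[76,76,0] → ·  [on edge]
    (11,8)@(23, 17): e=[228,0,-76] → ·  [on edge]
  covered (18 px):
    · · · · · · · · · · · ·
    · · · · · · · · · · · ·
    · · · · · · █ █ · · · ·
    · · · · · █ █ █ · · · ·
    · · · · · █ █ █ █ · · ·
    · · · · █ █ █ █ █ █ · ·
    · · · █ █ █ · · · · · ·
    · · · · · · · · · · · ·
    · · · · · · · · · · · ·
    · · · · · · · · · · · ·
    · · · · · · · · · · · ·
T2:
  2·area = 49
  edge (8, 12)→(1, 22): d=(-7,10) right/bottom  bias=-1
  edge (1, 22)→(1, 15): d=(0,-7) top-left  bias=+0
  edge (1, 15)→(8, 12): d=(7,-3) top-left  bias=+0
    (0,0)@(1, 1): e=[147,0,-98] → ·  [on edge]
    (0,1)@(1, 3): e=[133,0,-84] → ·  [on edge]
    (0,2)@(1, 5): e=[119,0,-70] → ·  [on edge]
    (0,3)@(1, 7): e=[105,0,-56] → ·  [on edge]
    (0,4)@(1, 9): e=[91,0,-42] → ·  [on edge]
    (7,4)@(15, 9): e=[-49,98,0] → ·  [on edge]
    (0,5)@(1, 11): e=[77,0,-28] → ·  [on edge]
    (0,6)@(1, 13): e=[63,0,-14] → ·  [on edge]
    (3,6)@(7, 13): e=[3,42,4] → █
    (4,6)@(9, 13): e=[-17,56,10] → ·
    (0,7)@(1, 15): e=[49,0,0] → █  [on edge]
    (1,7)@(3, 15): e=[29,14,6] → █
    (0,8)@(1, 17): e=[35,0,14] → █  [on edge]
    (0,9)@(1, 19): e=[21,0,28] → █  [on edge]
    (0,10)@(1, 21): e=[7,0,42] → █  [on edge]
  covered (9 px):
    · · · · · · · · · · · ·
    · · · · · · · · · · · ·
    · · · · · · · · · · · ·
    · · · · · · · · · · · ·
    · · · · · · · · · · · ·
    · · · · · · · · · · · ·
    · · · █ · · · · · · · ·
    █ █ █ · · · · · · · · ·
    █ █ · · · · · · · · · ·
    █ █ · · · · · · · · · ·
    █ · · · · · · · · · · ·
T3:
  2·area = 160  (B↔C swapped to make it positive)
  edge (20, 2)→(12, 18): d=(-8,16) right/bottom  bias=-1
  edge (12, 18)→(4, 14): d=(-8,-4) top-left  bias=+0
  edge (4, 14)→(20, 2): d=(16,-12) top-left  bias=+0
    (9,1)@(19, 3): e=[8,148,4] → █
    (10,1)@(21, 3): e=[-24,156,28] → ·
    (8,2)@(17, 5): e=[24,124,12] → █
    (9,2)@(19, 5): e=[-8,132,36] → ·
    (7,3)@(15, 7): e=[40,100,20] → █
    (9,3)@(19, 7): e=[-24,116,68] → ·
    (5,4)@(11, 9): e=[88,68,4] → █
    (6,4)@(13, 9): e=[56,76,28] → █
    (8,4)@(17, 9): e=[-8,92,76] → ·
    (4,5)@(9, 11): e=[104,44,12] → █
    (8,5)@(17, 11): e=[-24,76,108] → ·
    (3,6)@(7, 13): e=[120,20,20] → █
  covered (20 px):
    · · · · · · · · · · · ·
    · · · · · · · · · █ · ·
    · · · · · · · · █ · · ·
    · · · · · · · █ █ · · ·
    · · · · · █ █ █ · · · ·
    · · · · █ █ █ █ · · · ·
    · · · █ █ █ █ · · · · ·
    · · · █ █ █ █ · · · · ·
    · · · · · █ · · · · · ·
    · · · · · · · · · · · ·
    · · · · · · · · · · · ·

Final: 55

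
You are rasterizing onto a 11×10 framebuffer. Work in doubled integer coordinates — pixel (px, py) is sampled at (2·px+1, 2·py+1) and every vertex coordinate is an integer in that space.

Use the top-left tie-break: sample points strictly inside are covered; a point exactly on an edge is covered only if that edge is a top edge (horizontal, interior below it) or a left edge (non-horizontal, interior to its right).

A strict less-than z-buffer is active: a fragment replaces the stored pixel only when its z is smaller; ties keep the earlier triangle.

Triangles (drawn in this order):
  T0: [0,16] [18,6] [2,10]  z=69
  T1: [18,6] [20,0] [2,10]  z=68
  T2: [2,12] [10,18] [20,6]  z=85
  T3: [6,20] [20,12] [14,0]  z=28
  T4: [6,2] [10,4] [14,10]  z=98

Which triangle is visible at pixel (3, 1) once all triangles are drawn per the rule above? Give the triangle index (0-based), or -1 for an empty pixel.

T0:
  2·area = 88  (B↔C swapped to make it positive)
  edge (0, 16)→(2, 10): d=(2,-6) top-left  bias=+0
  edge (2, 10)→(18, 6): d=(16,-4) top-left  bias=+0
  edge (18, 6)→(0, 16): d=(-18,10) right/bottom  bias=-1
    (2,0)@(5, 1): e=[0,-132,220] → .  [on edge]
    (1,3)@(3, 7): e=[0,-44,132] → .  [on edge]
    (7,3)@(15, 7): e=[72,4,12] → X
    (8,3)@(17, 7): e=[84,12,-8] → .
    (3,4)@(7, 9): e=[28,4,56] → X
    (4,4)@(9, 9): e=[40,12,36] → X
    (5,4)@(11, 9): e=[52,20,16] → X
    (6,4)@(13, 9): e=[64,28,-4] → .
    (7,4)@(15, 9): e=[76,36,-24] → .
    (1,5)@(3, 11): e=[8,20,60] → X
    (2,5)@(5, 11): e=[20,28,40] → X
    (4,5)@(9, 11): e=[44,44,0] → .  [on edge]
    (0,6)@(1, 13): e=[0,44,44] → X  [on edge]
  covered (11 px):
    . . . . . . . . . . .
    . . . . . . . . . . .
    . . . . . . . . . . .
    . . . . . . . X . . .
    . . . X X X . . . . .
    . X X X . . . . . . .
    X X X . . . . . . . .
    X . . . . . . . . . .
    . . . . . . . . . . .
    . . . . . . . . . . .
T1:
  2·area = 88  (B↔C swapped to make it positive)
  edge (18, 6)→(2, 10): d=(-16,4) right/bottom  bias=-1
  edge (2, 10)→(20, 0): d=(18,-10) top-left  bias=+0
  edge (20, 0)→(18, 6): d=(-2,6) right/bottom  bias=-1
    (9,0)@(19, 1): e=[76,8,4] → X
    (10,0)@(21, 1): e=[68,28,-8] → .
    (7,1)@(15, 3): e=[60,4,24] → X
    (8,1)@(17, 3): e=[52,24,12] → X
    (9,1)@(19, 3): e=[44,44,0] → .  [on edge]
    (5,2)@(11, 5): e=[44,0,44] → X  [on edge]
    (6,2)@(13, 5): e=[36,20,32] → X
    (9,2)@(19, 5): e=[12,80,-4] → .
    (4,3)@(9, 7): e=[20,16,52] → X
    (7,3)@(15, 7): e=[-4,76,16] → .
    (8,3)@(17, 7): e=[-12,96,4] → .
    (2,4)@(5, 9): e=[4,12,72] → X
    (8,4)@(17, 9): e=[-44,132,0] → .  [on edge]
    (7,7)@(15, 15): e=[-132,220,0] → .  [on edge]
  covered (11 px):
    . . . . . . . . . X .
    . . . . . . . X X . .
    . . . . . X X X X . .
    . . . . X X X . . . .
    . . X . . . . . . . .
    . . . . . . . . . . .
    . . . . . . . . . . .
    . . . . . . . . . . .
    . . . . . . . . . . .
    . . . . . . . . . . .
T2:
  2·area = 156  (B↔C swapped to make it positive)
  edge (2, 12)→(20, 6): d=(18,-6) top-left  bias=+0
  edge (20, 6)→(10, 18): d=(-10,12) right/bottom  bias=-1
  edge (10, 18)→(2, 12): d=(-8,-6) top-left  bias=+0
    (8,3)@(17, 7): e=[0,26,130] → X  [on edge]
    (9,3)@(19, 7): e=[12,2,142] → X
    (10,3)@(21, 7): e=[24,-22,154] → .
    (5,4)@(11, 9): e=[0,78,78] → X  [on edge]
    (6,4)@(13, 9): e=[12,54,90] → X
    (7,4)@(15, 9): e=[24,30,102] → X
    (9,4)@(19, 9): e=[48,-18,126] → .
    (2,5)@(5, 11): e=[0,130,26] → X  [on edge]
    (3,5)@(7, 11): e=[12,106,38] → X
    (4,5)@(9, 11): e=[24,82,50] → X
    (8,5)@(17, 11): e=[72,-14,98] → .
    (2,6)@(5, 13): e=[36,110,10] → X
  covered (21 px):
    . . . . . . . . . . .
    . . . . . . . . . . .
    . . . . . . . . . . .
    . . . . . . . . X X .
    . . . . . X X X X . .
    . . X X X X X X . . .
    . . X X X X X . . . .
    . . . X X X . . . . .
    . . . . X . . . . . .
    . . . . . . . . . . .
T3:
  2·area = 216  (B↔C swapped to make it positive)
  edge (6, 20)→(14, 0): d=(8,-20) top-left  bias=+0
  edge (14, 0)→(20, 12): d=(6,12) right/bottom  bias=-1
  edge (20, 12)→(6, 20): d=(-14,8) right/bottom  bias=-1
    (6,1)@(13, 3): e=[4,30,182] → X
    (7,1)@(15, 3): e=[44,6,166] → X
    (8,1)@(17, 3): e=[84,-18,150] → .
    (6,2)@(13, 5): e=[20,42,154] → X
    (8,2)@(17, 5): e=[100,-6,122] → .
    (6,3)@(13, 7): e=[36,54,126] → X
    (8,3)@(17, 7): e=[116,6,94] → X
    (9,3)@(19, 7): e=[156,-18,78] → .
    (5,4)@(11, 9): e=[12,90,114] → X
    (9,4)@(19, 9): e=[172,-6,50] → .
    (5,5)@(11, 11): e=[28,102,86] → X
    (9,5)@(19, 11): e=[188,6,22] → X
  covered (27 px):
    . . . . . . . . . . .
    . . . . . . X X . . .
    . . . . . . X X . . .
    . . . . . . X X X . .
    . . . . . X X X X . .
    . . . . . X X X X X .
    . . . . X X X X X . .
    . . . . X X X . . . .
    . . . . X X . . . . .
    . . . X . . . . . . .
T4:
  2·area = 16
  edge (6, 2)→(10, 4): d=(4,2) right/bottom  bias=-1
  edge (10, 4)→(14, 10): d=(4,6) right/bottom  bias=-1
  edge (14, 10)→(6, 2): d=(-8,-8) top-left  bias=+0
    (2,0)@(5, 1): e=[-2,18,0] → .  [on edge]
    (3,1)@(7, 3): e=[2,14,0] → X  [on edge]
    (4,1)@(9, 3): e=[-2,2,16] → .
    (3,2)@(7, 5): e=[10,22,-16] → .
    (4,2)@(9, 5): e=[6,10,0] → X  [on edge]
    (5,2)@(11, 5): e=[2,-2,16] → .
    (4,3)@(9, 7): e=[14,18,-16] → .
    (5,3)@(11, 7): e=[10,6,0] → X  [on edge]
    (6,3)@(13, 7): e=[6,-6,16] → .
    (5,4)@(11, 9): e=[18,14,-16] → .
    (6,4)@(13, 9): e=[14,2,0] → X  [on edge]
    (7,4)@(15, 9): e=[10,-10,16] → .
    (7,5)@(15, 11): e=[18,-2,0] → .  [on edge]
    (8,6)@(17, 13): e=[22,-6,0] → .  [on edge]
    (9,7)@(19, 15): e=[26,-10,0] → .  [on edge]
    (10,8)@(21, 17): e=[30,-14,0] → .  [on edge]
  covered (4 px):
    . . . . . . . . . . .
    . . . X . . . . . . .
    . . . . X . . . . . .
    . . . . . X . . . . .
    . . . . . . X . . . .
    . . . . . . . . . . .
    . . . . . . . . . . .
    . . . . . . . . . . .
    . . . . . . . . . . .
    . . . . . . . . . . .

Z-buffer (winner per pixel, '.' = empty):
  . . . . . . . . . 1 .
  . . . 4 . . 3 3 1 . .
  . . . . 4 1 3 3 1 . .
  . . . . 1 1 3 3 3 2 .
  . . 1 0 0 3 3 3 3 . .
  . 0 0 0 2 3 3 3 3 3 .
  0 0 0 2 3 3 3 3 3 . .
  0 . . 2 3 3 3 . . . .
  . . . . 3 3 . . . . .
  . . . 3 . . . . . . .

Answer: 4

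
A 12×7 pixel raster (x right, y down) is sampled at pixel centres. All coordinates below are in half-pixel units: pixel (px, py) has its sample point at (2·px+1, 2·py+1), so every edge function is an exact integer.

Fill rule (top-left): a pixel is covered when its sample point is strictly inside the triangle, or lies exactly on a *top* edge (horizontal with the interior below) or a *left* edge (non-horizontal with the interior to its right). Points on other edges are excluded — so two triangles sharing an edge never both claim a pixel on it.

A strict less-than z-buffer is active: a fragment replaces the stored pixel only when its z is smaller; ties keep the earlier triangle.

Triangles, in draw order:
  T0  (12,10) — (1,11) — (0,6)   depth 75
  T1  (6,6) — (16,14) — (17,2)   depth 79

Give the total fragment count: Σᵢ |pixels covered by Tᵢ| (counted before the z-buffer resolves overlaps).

T0:
  2·area = 56
  edge (12, 10)→(1, 11): d=(-11,1) right/bottom  bias=-1
  edge (1, 11)→(0, 6): d=(-1,-5) top-left  bias=+0
  edge (0, 6)→(12, 10): d=(12,4) right/bottom  bias=-1
    (0,3)@(1, 7): e=[44,4,8] → #
    (1,3)@(3, 7): e=[42,14,0] → ·  [on edge]
    (0,4)@(1, 9): e=[22,2,32] → #
    (1,4)@(3, 9): e=[20,12,24] → #
    (2,4)@(5, 9): e=[18,22,16] → #
    (3,4)@(7, 9): e=[16,32,8] → #
    (4,4)@(9, 9): e=[14,42,0] → ·  [on edge]
    (11,4)@(23, 9): e=[0,112,-56] → ·  [on edge]
    (0,5)@(1, 11): e=[0,0,56] → ·  [on edge]
    (1,5)@(3, 11): e=[-2,10,48] → ·
    (2,5)@(5, 11): e=[-4,20,40] → ·
    (3,5)@(7, 11): e=[-6,30,32] → ·
    (7,5)@(15, 11): e=[-14,70,0] → ·  [on edge]
    (10,6)@(21, 13): e=[-42,98,0] → ·  [on edge]
  covered (5 px):
    · · · · · · · · · · · ·
    · · · · · · · · · · · ·
    · · · · · · · · · · · ·
    # · · · · · · · · · · ·
    # # # # · · · · · · · ·
    · · · · · · · · · · · ·
    · · · · · · · · · · · ·
T1:
  2·area = 128  (B↔C swapped to make it positive)
  edge (6, 6)→(17, 2): d=(11,-4) top-left  bias=+0
  edge (17, 2)→(16, 14): d=(-1,12) right/bottom  bias=-1
  edge (16, 14)→(6, 6): d=(-10,-8) top-left  bias=+0
    (7,1)@(15, 3): e=[3,23,102] → #
    (8,1)@(17, 3): e=[11,-1,118] → ·
    (4,2)@(9, 5): e=[1,93,34] → #
    (5,2)@(11, 5): e=[9,69,50] → #
    (6,2)@(13, 5): e=[17,45,66] → #
    (8,2)@(17, 5): e=[33,-3,98] → ·
    (4,3)@(9, 7): e=[23,91,14] → #
    (8,3)@(17, 7): e=[55,-5,78] → ·
    (4,4)@(9, 9): e=[45,89,-6] → ·
    (5,4)@(11, 9): e=[53,65,10] → #
    (8,4)@(17, 9): e=[77,-7,58] → ·
    (5,5)@(11, 11): e=[75,63,-10] → ·
  covered (15 px):
    · · · · · · · · · · · ·
    · · · · · · · # · · · ·
    · · · · # # # # · · · ·
    · · · · # # # # · · · ·
    · · · · · # # # · · · ·
    · · · · · · # # · · · ·
    · · · · · · · # · · · ·

Answer: 20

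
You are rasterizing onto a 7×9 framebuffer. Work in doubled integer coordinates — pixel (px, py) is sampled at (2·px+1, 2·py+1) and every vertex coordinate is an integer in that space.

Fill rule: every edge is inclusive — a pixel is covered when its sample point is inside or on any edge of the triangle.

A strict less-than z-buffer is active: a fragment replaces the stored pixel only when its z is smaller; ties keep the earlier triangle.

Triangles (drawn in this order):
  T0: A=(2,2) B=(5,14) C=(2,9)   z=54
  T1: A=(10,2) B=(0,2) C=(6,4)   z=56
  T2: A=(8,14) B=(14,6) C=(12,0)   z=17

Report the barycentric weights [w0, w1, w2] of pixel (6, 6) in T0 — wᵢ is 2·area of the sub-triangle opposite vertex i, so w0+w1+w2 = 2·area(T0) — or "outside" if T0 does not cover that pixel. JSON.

T0:
  2·area = 21
  edge (2, 2)→(5, 14): d=(3,12) inclusive
  edge (5, 14)→(2, 9): d=(-3,-5) inclusive
  edge (2, 9)→(2, 2): d=(0,-7) inclusive
    (1,3)@(3, 7): e=[3,11,7] → █
    (2,3)@(5, 7): e=[-21,21,21] → ·
    (1,4)@(3, 9): e=[9,5,7] → █
    (2,4)@(5, 9): e=[-15,15,21] → ·
    (1,5)@(3, 11): e=[15,-1,7] → ·
  covered (2 px):
    · · · · · · ·
    · · · · · · ·
    · · · · · · ·
    · █ · · · · ·
    · █ · · · · ·
    · · · · · · ·
    · · · · · · ·
    · · · · · · ·
    · · · · · · ·
T1:
  2·area = 20  (B↔C swapped to make it positive)
  edge (10, 2)→(6, 4): d=(-4,2) inclusive
  edge (6, 4)→(0, 2): d=(-6,-2) inclusive
  edge (0, 2)→(10, 2): d=(10,0) inclusive
    (1,1)@(3, 3): e=[10,0,10] → █  [on edge]
    (2,1)@(5, 3): e=[6,4,10] → █
    (3,1)@(7, 3): e=[2,8,10] → █
    (4,1)@(9, 3): e=[-2,12,10] → ·
    (1,2)@(3, 5): e=[2,-12,30] → ·
    (2,2)@(5, 5): e=[-2,-8,30] → ·
    (3,2)@(7, 5): e=[-6,-4,30] → ·
    (4,2)@(9, 5): e=[-10,0,30] → ·  [on edge]
  covered (3 px):
    · · · · · · ·
    · █ █ █ · · ·
    · · · · · · ·
    · · · · · · ·
    · · · · · · ·
    · · · · · · ·
    · · · · · · ·
    · · · · · · ·
    · · · · · · ·
T2:
  2·area = 52  (B↔C swapped to make it positive)
  edge (8, 14)→(12, 0): d=(4,-14) inclusive
  edge (12, 0)→(14, 6): d=(2,6) inclusive
  edge (14, 6)→(8, 14): d=(-6,8) inclusive
    (6,1)@(13, 3): e=[26,0,26] → █  [on edge]
    (5,2)@(11, 5): e=[6,16,30] → █
    (5,3)@(11, 7): e=[14,20,18] → █
    (5,4)@(11, 9): e=[22,24,6] → █
    (6,4)@(13, 9): e=[50,12,-10] → ·
    (4,5)@(9, 11): e=[2,40,10] → █
    (5,5)@(11, 11): e=[30,28,-6] → ·
    (4,6)@(9, 13): e=[10,44,-2] → ·
  covered (7 px):
    · · · · · · ·
    · · · · · · █
    · · · · · █ █
    · · · · · █ █
    · · · · · █ ·
    · · · · █ · ·
    · · · · · · ·
    · · · · · · ·
    · · · · · · ·

Result: "outside"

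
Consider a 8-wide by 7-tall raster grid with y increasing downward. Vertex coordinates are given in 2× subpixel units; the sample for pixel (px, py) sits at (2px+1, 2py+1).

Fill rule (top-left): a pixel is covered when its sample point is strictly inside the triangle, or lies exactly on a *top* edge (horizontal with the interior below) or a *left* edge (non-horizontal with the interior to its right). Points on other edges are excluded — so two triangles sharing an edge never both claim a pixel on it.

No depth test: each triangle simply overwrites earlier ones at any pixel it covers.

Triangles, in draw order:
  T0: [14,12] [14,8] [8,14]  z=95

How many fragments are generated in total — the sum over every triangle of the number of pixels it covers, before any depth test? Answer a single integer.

T0:
  2·area = 24  (B↔C swapped to make it positive)
  edge (14, 12)→(8, 14): d=(-6,2) right/bottom  bias=-1
  edge (8, 14)→(14, 8): d=(6,-6) top-left  bias=+0
  edge (14, 8)→(14, 12): d=(0,4) right/bottom  bias=-1
    (7,3)@(15, 7): e=[28,0,-4] → ·  [on edge]
    (6,4)@(13, 9): e=[20,0,4] → █  [on edge]
    (7,4)@(15, 9): e=[16,12,-4] → ·
    (5,5)@(11, 11): e=[12,0,12] → █  [on edge]
    (7,5)@(15, 11): e=[4,24,-4] → ·
    (4,6)@(9, 13): e=[4,0,20] → █  [on edge]
    (5,6)@(11, 13): e=[0,12,12] → ·  [on edge]
    (6,6)@(13, 13): e=[-4,24,4] → ·
  covered (4 px):
    · · · · · · · ·
    · · · · · · · ·
    · · · · · · · ·
    · · · · · · · ·
    · · · · · · █ ·
    · · · · · █ █ ·
    · · · · █ · · ·

Answer: 4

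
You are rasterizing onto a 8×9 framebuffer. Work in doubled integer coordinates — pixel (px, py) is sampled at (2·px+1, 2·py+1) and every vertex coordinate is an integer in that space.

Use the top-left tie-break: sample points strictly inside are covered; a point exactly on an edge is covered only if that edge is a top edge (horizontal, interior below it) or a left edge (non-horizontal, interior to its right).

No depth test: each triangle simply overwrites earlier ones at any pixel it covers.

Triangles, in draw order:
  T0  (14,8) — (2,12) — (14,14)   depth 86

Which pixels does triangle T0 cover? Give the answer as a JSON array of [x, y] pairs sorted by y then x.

T0:
  2·area = 72  (B↔C swapped to make it positive)
  edge (14, 8)→(14, 14): d=(0,6) right/bottom  bias=-1
  edge (14, 14)→(2, 12): d=(-12,-2) top-left  bias=+0
  edge (2, 12)→(14, 8): d=(12,-4) top-left  bias=+0
    (5,4)@(11, 9): e=[18,54,0] → #  [on edge]
    (6,4)@(13, 9): e=[6,58,8] → #
    (7,4)@(15, 9): e=[-6,62,16] → ·
    (2,5)@(5, 11): e=[54,18,0] → #  [on edge]
    (3,5)@(7, 11): e=[42,22,8] → #
    (4,5)@(9, 11): e=[30,26,16] → #
    (7,5)@(15, 11): e=[-6,38,40] → ·
    (2,6)@(5, 13): e=[54,-6,24] → ·
    (3,6)@(7, 13): e=[42,-2,32] → ·
    (4,6)@(9, 13): e=[30,2,40] → #
    (7,6)@(15, 13): e=[-6,14,64] → ·
    (4,7)@(9, 15): e=[30,-22,64] → ·
  covered (10 px):
    · · · · · · · ·
    · · · · · · · ·
    · · · · · · · ·
    · · · · · · · ·
    · · · · · # # ·
    · · # # # # # ·
    · · · · # # # ·
    · · · · · · · ·
    · · · · · · · ·

Result: [[5,4],[6,4],[2,5],[3,5],[4,5],[5,5],[6,5],[4,6],[5,6],[6,6]]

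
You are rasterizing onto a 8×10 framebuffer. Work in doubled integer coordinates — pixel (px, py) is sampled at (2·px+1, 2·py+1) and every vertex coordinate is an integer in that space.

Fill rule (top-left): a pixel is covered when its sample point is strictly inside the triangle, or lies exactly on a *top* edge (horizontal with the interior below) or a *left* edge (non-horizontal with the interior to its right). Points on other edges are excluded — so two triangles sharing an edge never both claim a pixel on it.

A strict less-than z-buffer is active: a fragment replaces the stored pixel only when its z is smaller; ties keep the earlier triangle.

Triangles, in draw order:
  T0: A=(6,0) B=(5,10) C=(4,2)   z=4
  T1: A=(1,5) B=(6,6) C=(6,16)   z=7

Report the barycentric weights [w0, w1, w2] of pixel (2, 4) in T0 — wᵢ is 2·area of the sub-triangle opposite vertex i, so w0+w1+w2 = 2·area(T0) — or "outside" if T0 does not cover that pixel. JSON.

T0:
  2·area = 18
  edge (6, 0)→(5, 10): d=(-1,10) right/bottom  bias=-1
  edge (5, 10)→(4, 2): d=(-1,-8) top-left  bias=+0
  edge (4, 2)→(6, 0): d=(2,-2) top-left  bias=+0
    (2,0)@(5, 1): e=[9,9,0] → #  [on edge]
    (3,0)@(7, 1): e=[-11,25,4] → ·
    (1,1)@(3, 3): e=[27,-9,0] → ·  [on edge]
    (2,1)@(5, 3): e=[7,7,4] → #
    (3,1)@(7, 3): e=[-13,23,8] → ·
    (0,2)@(1, 5): e=[45,-27,0] → ·  [on edge]
    (2,2)@(5, 5): e=[5,5,8] → #
    (3,2)@(7, 5): e=[-15,21,12] → ·
    (2,3)@(5, 7): e=[3,3,12] → #
    (3,3)@(7, 7): e=[-17,19,16] → ·
    (2,4)@(5, 9): e=[1,1,16] → #
    (3,4)@(7, 9): e=[-19,17,20] → ·
  covered (5 px):
    · · # · · · · ·
    · · # · · · · ·
    · · # · · · · ·
    · · # · · · · ·
    · · # · · · · ·
    · · · · · · · ·
    · · · · · · · ·
    · · · · · · · ·
    · · · · · · · ·
    · · · · · · · ·
T1:
  2·area = 50
  edge (1, 5)→(6, 6): d=(5,1) right/bottom  bias=-1
  edge (6, 6)→(6, 16): d=(0,10) right/bottom  bias=-1
  edge (6, 16)→(1, 5): d=(-5,-11) top-left  bias=+0
    (0,2)@(1, 5): e=[0,50,0] → ·  [on edge]
    (1,3)@(3, 7): e=[8,30,12] → #
    (2,3)@(5, 7): e=[6,10,34] → #
    (3,3)@(7, 7): e=[4,-10,56] → ·
    (5,3)@(11, 7): e=[0,-50,100] → ·  [on edge]
    (1,4)@(3, 9): e=[18,30,2] → #
    (3,4)@(7, 9): e=[14,-10,46] → ·
    (1,5)@(3, 11): e=[28,30,-8] → ·
    (2,5)@(5, 11): e=[26,10,14] → #
    (3,5)@(7, 11): e=[24,-10,36] → ·
    (2,6)@(5, 13): e=[36,10,4] → #
    (3,6)@(7, 13): e=[34,-10,26] → ·
  covered (6 px):
    · · · · · · · ·
    · · · · · · · ·
    · · · · · · · ·
    · # # · · · · ·
    · # # · · · · ·
    · · # · · · · ·
    · · # · · · · ·
    · · · · · · · ·
    · · · · · · · ·
    · · · · · · · ·

Final: [1,16,1]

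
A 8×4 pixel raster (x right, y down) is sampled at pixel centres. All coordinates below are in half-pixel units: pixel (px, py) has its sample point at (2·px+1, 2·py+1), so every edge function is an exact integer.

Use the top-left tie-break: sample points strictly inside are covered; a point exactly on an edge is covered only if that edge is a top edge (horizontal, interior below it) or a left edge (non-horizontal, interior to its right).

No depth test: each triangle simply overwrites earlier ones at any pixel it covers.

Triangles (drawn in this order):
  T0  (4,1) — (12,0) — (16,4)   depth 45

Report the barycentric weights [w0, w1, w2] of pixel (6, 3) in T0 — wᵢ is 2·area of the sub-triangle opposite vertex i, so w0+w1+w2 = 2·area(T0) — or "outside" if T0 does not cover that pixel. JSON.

T0:
  2·area = 36
  edge (4, 1)→(12, 0): d=(8,-1) top-left  bias=+0
  edge (12, 0)→(16, 4): d=(4,4) right/bottom  bias=-1
  edge (16, 4)→(4, 1): d=(-12,-3) top-left  bias=+0
    (2,0)@(5, 1): e=[1,32,3] → X
    (3,0)@(7, 1): e=[3,24,9] → X
    (4,0)@(9, 1): e=[5,16,15] → X
    (5,0)@(11, 1): e=[7,8,21] → X
    (6,0)@(13, 1): e=[9,0,27] → .  [on edge]
    (2,1)@(5, 3): e=[17,40,-21] → .
    (3,1)@(7, 3): e=[19,32,-15] → .
    (4,1)@(9, 3): e=[21,24,-9] → .
    (5,1)@(11, 3): e=[23,16,-3] → .
    (6,1)@(13, 3): e=[25,8,3] → X
    (7,1)@(15, 3): e=[27,0,9] → .  [on edge]
    (6,2)@(13, 5): e=[41,16,-21] → .
  covered (5 px):
    . . X X X X . .
    . . . . . . X .
    . . . . . . . .
    . . . . . . . .

Answer: "outside"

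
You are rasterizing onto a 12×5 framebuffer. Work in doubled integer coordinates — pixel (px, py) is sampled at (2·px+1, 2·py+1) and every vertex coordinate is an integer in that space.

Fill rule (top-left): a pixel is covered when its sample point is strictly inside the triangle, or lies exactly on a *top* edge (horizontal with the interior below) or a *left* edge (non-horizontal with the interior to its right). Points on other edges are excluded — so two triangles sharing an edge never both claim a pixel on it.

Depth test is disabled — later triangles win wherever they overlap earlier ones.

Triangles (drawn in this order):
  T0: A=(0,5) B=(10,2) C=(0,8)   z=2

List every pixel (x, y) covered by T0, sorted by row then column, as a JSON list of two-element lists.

T0:
  2·area = 30
  edge (0, 5)→(10, 2): d=(10,-3) top-left  bias=+0
  edge (10, 2)→(0, 8): d=(-10,6) right/bottom  bias=-1
  edge (0, 8)→(0, 5): d=(0,-3) top-left  bias=+0
    (3,1)@(7, 3): e=[1,8,21] → █
    (4,1)@(9, 3): e=[7,-4,27] → ·
    (0,2)@(1, 5): e=[3,24,3] → █
    (1,2)@(3, 5): e=[9,12,9] → █
    (2,2)@(5, 5): e=[15,0,15] → ·  [on edge]
    (3,2)@(7, 5): e=[21,-12,21] → ·
    (0,3)@(1, 7): e=[23,4,3] → █
    (1,3)@(3, 7): e=[29,-8,9] → ·
    (0,4)@(1, 9): e=[43,-16,3] → ·
  covered (4 px):
    · · · · · · · · · · · ·
    · · · █ · · · · · · · ·
    █ █ · · · · · · · · · ·
    █ · · · · · · · · · · ·
    · · · · · · · · · · · ·

Answer: [[3,1],[0,2],[1,2],[0,3]]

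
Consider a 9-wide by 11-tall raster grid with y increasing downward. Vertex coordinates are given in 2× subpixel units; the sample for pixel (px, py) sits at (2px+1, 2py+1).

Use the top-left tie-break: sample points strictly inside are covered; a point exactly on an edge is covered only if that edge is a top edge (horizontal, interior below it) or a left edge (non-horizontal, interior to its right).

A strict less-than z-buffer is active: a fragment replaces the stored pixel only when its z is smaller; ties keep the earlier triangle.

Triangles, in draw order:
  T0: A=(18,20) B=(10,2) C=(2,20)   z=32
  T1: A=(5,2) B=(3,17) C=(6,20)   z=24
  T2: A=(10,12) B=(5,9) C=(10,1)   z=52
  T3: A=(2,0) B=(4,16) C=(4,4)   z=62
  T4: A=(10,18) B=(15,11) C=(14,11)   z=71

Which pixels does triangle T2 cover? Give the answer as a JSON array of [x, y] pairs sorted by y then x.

T0:
  2·area = 288  (B↔C swapped to make it positive)
  edge (18, 20)→(2, 20): d=(-16,0) right/bottom  bias=-1
  edge (2, 20)→(10, 2): d=(8,-18) top-left  bias=+0
  edge (10, 2)→(18, 20): d=(8,18) right/bottom  bias=-1
    (4,2)@(9, 5): e=[240,6,42] → X
    (5,2)@(11, 5): e=[240,42,6] → X
    (6,2)@(13, 5): e=[240,78,-30] → .
    (4,3)@(9, 7): e=[208,22,58] → X
    (6,3)@(13, 7): e=[208,94,-14] → .
    (3,4)@(7, 9): e=[176,2,110] → X
    (6,4)@(13, 9): e=[176,110,2] → X
    (7,4)@(15, 9): e=[176,146,-34] → .
    (3,5)@(7, 11): e=[144,18,126] → X
    (7,5)@(15, 11): e=[144,162,-18] → .
    (3,6)@(7, 13): e=[112,34,142] → X
    (7,6)@(15, 13): e=[112,178,-2] → .
  covered (36 px):
    . . . . . . . . .
    . . . . . . . . .
    . . . . X X . . .
    . . . . X X . . .
    . . . X X X X . .
    . . . X X X X . .
    . . . X X X X . .
    . . X X X X X X .
    . . X X X X X X .
    . X X X X X X X X
    . . . . . . . . .
T1:
  2·area = 51  (B↔C swapped to make it positive)
  edge (5, 2)→(6, 20): d=(1,18) right/bottom  bias=-1
  edge (6, 20)→(3, 17): d=(-3,-3) top-left  bias=+0
  edge (3, 17)→(5, 2): d=(2,-15) top-left  bias=+0
    (2,1)@(5, 3): e=[1,48,2] → X
    (3,1)@(7, 3): e=[-35,54,32] → .
    (2,2)@(5, 5): e=[3,42,6] → X
    (3,2)@(7, 5): e=[-33,48,36] → .
    (2,3)@(5, 7): e=[5,36,10] → X
    (3,3)@(7, 7): e=[-31,42,40] → .
    (2,4)@(5, 9): e=[7,30,14] → X
    (3,4)@(7, 9): e=[-29,36,44] → .
    (2,5)@(5, 11): e=[9,24,18] → X
    (3,5)@(7, 11): e=[-27,30,48] → .
    (2,6)@(5, 13): e=[11,18,22] → X
    (3,6)@(7, 13): e=[-25,24,52] → .
    (0,7)@(1, 15): e=[85,0,-34] → .  [on edge]
    (1,8)@(3, 17): e=[51,0,0] → X  [on edge]
    (2,9)@(5, 19): e=[17,0,34] → X  [on edge]
    (3,10)@(7, 21): e=[-17,0,68] → .  [on edge]
  covered (10 px):
    . . . . . . . . .
    . . X . . . . . .
    . . X . . . . . .
    . . X . . . . . .
    . . X . . . . . .
    . . X . . . . . .
    . . X . . . . . .
    . . X . . . . . .
    . X X . . . . . .
    . . X . . . . . .
    . . . . . . . . .
T2:
  2·area = 55
  edge (10, 12)→(5, 9): d=(-5,-3) top-left  bias=+0
  edge (5, 9)→(10, 1): d=(5,-8) top-left  bias=+0
  edge (10, 1)→(10, 12): d=(0,11) right/bottom  bias=-1
    (4,1)@(9, 3): e=[42,2,11] → X
    (5,1)@(11, 3): e=[48,18,-11] → .
    (4,2)@(9, 5): e=[32,12,11] → X
    (5,2)@(11, 5): e=[38,28,-11] → .
    (3,3)@(7, 7): e=[16,6,33] → X
    (5,3)@(11, 7): e=[28,38,-11] → .
    (2,4)@(5, 9): e=[0,0,55] → X  [on edge]
    (5,4)@(11, 9): e=[18,48,-11] → .
    (2,5)@(5, 11): e=[-10,10,55] → .
    (3,5)@(7, 11): e=[-4,26,33] → .
    (4,5)@(9, 11): e=[2,42,11] → X
    (5,5)@(11, 11): e=[8,58,-11] → .
    (7,7)@(15, 15): e=[0,110,-55] → .  [on edge]
  covered (8 px):
    . . . . . . . . .
    . . . . X . . . .
    . . . . X . . . .
    . . . X X . . . .
    . . X X X . . . .
    . . . . X . . . .
    . . . . . . . . .
    . . . . . . . . .
    . . . . . . . . .
    . . . . . . . . .
    . . . . . . . . .
T3:
  2·area = 24  (B↔C swapped to make it positive)
  edge (2, 0)→(4, 4): d=(2,4) right/bottom  bias=-1
  edge (4, 4)→(4, 16): d=(0,12) right/bottom  bias=-1
  edge (4, 16)→(2, 0): d=(-2,-16) top-left  bias=+0
    (1,1)@(3, 3): e=[2,12,10] → X
    (2,1)@(5, 3): e=[-6,-12,42] → .
    (1,2)@(3, 5): e=[6,12,6] → X
    (2,2)@(5, 5): e=[-2,-12,38] → .
    (1,3)@(3, 7): e=[10,12,2] → X
    (2,3)@(5, 7): e=[2,-12,34] → .
    (1,4)@(3, 9): e=[14,12,-2] → .
  covered (3 px):
    . . . . . . . . .
    . X . . . . . . .
    . X . . . . . . .
    . X . . . . . . .
    . . . . . . . . .
    . . . . . . . . .
    . . . . . . . . .
    . . . . . . . . .
    . . . . . . . . .
    . . . . . . . . .
    . . . . . . . . .
T4:
  2·area = 7  (B↔C swapped to make it positive)
  edge (10, 18)→(14, 11): d=(4,-7) top-left  bias=+0
  edge (14, 11)→(15, 11): d=(1,0) top-left  bias=+0
  edge (15, 11)→(10, 18): d=(-5,7) right/bottom  bias=-1
    (0,5)@(1, 11): e=[-91,0,98] → .  [on edge]
    (1,5)@(3, 11): e=[-77,0,84] → .  [on edge]
    (2,5)@(5, 11): e=[-63,0,70] → .  [on edge]
    (3,5)@(7, 11): e=[-49,0,56] → .  [on edge]
    (4,5)@(9, 11): e=[-35,0,42] → .  [on edge]
    (5,5)@(11, 11): e=[-21,0,28] → .  [on edge]
    (6,5)@(13, 11): e=[-7,0,14] → .  [on edge]
    (7,5)@(15, 11): e=[7,0,0] → .  [on edge]
    (8,5)@(17, 11): e=[21,0,-14] → .  [on edge]
    (6,6)@(13, 13): e=[1,2,4] → X
    (7,6)@(15, 13): e=[15,2,-10] → .
    (6,7)@(13, 15): e=[9,4,-6] → .
  covered (1 px):
    . . . . . . . . .
    . . . . . . . . .
    . . . . . . . . .
    . . . . . . . . .
    . . . . . . . . .
    . . . . . . . . .
    . . . . . . X . .
    . . . . . . . . .
    . . . . . . . . .
    . . . . . . . . .
    . . . . . . . . .

Final: [[4,1],[4,2],[3,3],[4,3],[2,4],[3,4],[4,4],[4,5]]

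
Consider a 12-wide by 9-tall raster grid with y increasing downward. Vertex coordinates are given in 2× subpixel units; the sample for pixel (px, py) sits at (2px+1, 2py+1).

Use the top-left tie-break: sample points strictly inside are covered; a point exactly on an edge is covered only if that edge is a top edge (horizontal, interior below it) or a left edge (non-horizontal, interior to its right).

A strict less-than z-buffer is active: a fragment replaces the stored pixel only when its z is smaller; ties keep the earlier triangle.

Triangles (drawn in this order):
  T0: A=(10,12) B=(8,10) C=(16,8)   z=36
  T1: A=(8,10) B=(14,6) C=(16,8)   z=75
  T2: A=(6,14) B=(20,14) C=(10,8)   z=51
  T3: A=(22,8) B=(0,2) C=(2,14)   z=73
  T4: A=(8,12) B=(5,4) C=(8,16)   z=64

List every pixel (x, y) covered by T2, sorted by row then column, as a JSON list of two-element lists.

T0:
  2·area = 20
  edge (10, 12)→(8, 10): d=(-2,-2) top-left  bias=+0
  edge (8, 10)→(16, 8): d=(8,-2) top-left  bias=+0
  edge (16, 8)→(10, 12): d=(-6,4) right/bottom  bias=-1
    (0,1)@(1, 3): e=[0,-70,90] → .  [on edge]
    (1,2)@(3, 5): e=[0,-50,70] → .  [on edge]
    (2,3)@(5, 7): e=[0,-30,50] → .  [on edge]
    (3,4)@(7, 9): e=[0,-10,30] → .  [on edge]
    (6,4)@(13, 9): e=[12,2,6] → X
    (7,4)@(15, 9): e=[16,6,-2] → .
    (4,5)@(9, 11): e=[0,10,10] → X  [on edge]
    (5,5)@(11, 11): e=[4,14,2] → X
    (6,5)@(13, 11): e=[8,18,-6] → .
    (4,6)@(9, 13): e=[-4,26,-2] → .
    (5,6)@(11, 13): e=[0,30,-10] → .  [on edge]
    (6,7)@(13, 15): e=[0,50,-30] → .  [on edge]
    (7,8)@(15, 17): e=[0,70,-50] → .  [on edge]
  covered (3 px):
    . . . . . . . . . . . .
    . . . . . . . . . . . .
    . . . . . . . . . . . .
    . . . . . . . . . . . .
    . . . . . . X . . . . .
    . . . . X X . . . . . .
    . . . . . . . . . . . .
    . . . . . . . . . . . .
    . . . . . . . . . . . .
T1:
  2·area = 20
  edge (8, 10)→(14, 6): d=(6,-4) top-left  bias=+0
  edge (14, 6)→(16, 8): d=(2,2) right/bottom  bias=-1
  edge (16, 8)→(8, 10): d=(-8,2) right/bottom  bias=-1
    (4,0)@(9, 1): e=[-50,0,70] → .  [on edge]
    (5,1)@(11, 3): e=[-30,0,50] → .  [on edge]
    (6,2)@(13, 5): e=[-10,0,30] → .  [on edge]
    (6,3)@(13, 7): e=[2,4,14] → X
    (7,3)@(15, 7): e=[10,0,10] → .  [on edge]
    (5,4)@(11, 9): e=[6,12,2] → X
    (6,4)@(13, 9): e=[14,8,-2] → .
    (8,4)@(17, 9): e=[30,0,-10] → .  [on edge]
    (5,5)@(11, 11): e=[18,16,-14] → .
    (9,5)@(19, 11): e=[50,0,-30] → .  [on edge]
    (10,6)@(21, 13): e=[70,0,-50] → .  [on edge]
    (11,7)@(23, 15): e=[90,0,-70] → .  [on edge]
  covered (2 px):
    . . . . . . . . . . . .
    . . . . . . . . . . . .
    . . . . . . . . . . . .
    . . . . . . X . . . . .
    . . . . . X . . . . . .
    . . . . . . . . . . . .
    . . . . . . . . . . . .
    . . . . . . . . . . . .
    . . . . . . . . . . . .
T2:
  2·area = 84  (B↔C swapped to make it positive)
  edge (6, 14)→(10, 8): d=(4,-6) top-left  bias=+0
  edge (10, 8)→(20, 14): d=(10,6) right/bottom  bias=-1
  edge (20, 14)→(6, 14): d=(-14,0) right/bottom  bias=-1
    (2,2)@(5, 5): e=[-42,0,126] → .  [on edge]
    (5,4)@(11, 9): e=[10,4,70] → X
    (6,4)@(13, 9): e=[22,-8,70] → .
    (4,5)@(9, 11): e=[6,36,42] → X
    (6,5)@(13, 11): e=[30,12,42] → X
    (7,5)@(15, 11): e=[42,0,42] → .  [on edge]
    (3,6)@(7, 13): e=[2,68,14] → X
    (7,6)@(15, 13): e=[50,20,14] → X
    (8,6)@(17, 13): e=[62,8,14] → X
    (9,6)@(19, 13): e=[74,-4,14] → .
    (3,7)@(7, 15): e=[10,88,-14] → .
    (4,7)@(9, 15): e=[22,76,-14] → .
  covered (10 px):
    . . . . . . . . . . . .
    . . . . . . . . . . . .
    . . . . . . . . . . . .
    . . . . . . . . . . . .
    . . . . . X . . . . . .
    . . . . X X X . . . . .
    . . . X X X X X X . . .
    . . . . . . . . . . . .
    . . . . . . . . . . . .
T3:
  2·area = 252  (B↔C swapped to make it positive)
  edge (22, 8)→(2, 14): d=(-20,6) right/bottom  bias=-1
  edge (2, 14)→(0, 2): d=(-2,-12) top-left  bias=+0
  edge (0, 2)→(22, 8): d=(22,6) right/bottom  bias=-1
    (0,1)@(1, 3): e=[226,10,16] → X
    (1,1)@(3, 3): e=[214,34,4] → X
    (2,1)@(5, 3): e=[202,58,-8] → .
    (0,2)@(1, 5): e=[186,6,60] → X
    (2,2)@(5, 5): e=[162,54,36] → X
    (3,2)@(7, 5): e=[150,78,24] → X
    (4,2)@(9, 5): e=[138,102,12] → X
    (5,2)@(11, 5): e=[126,126,0] → .  [on edge]
    (0,3)@(1, 7): e=[146,2,104] → X
    (5,3)@(11, 7): e=[86,122,44] → X
    (6,3)@(13, 7): e=[74,146,32] → X
    (7,3)@(15, 7): e=[62,170,20] → X
  covered (31 px):
    . . . . . . . . . . . .
    X X . . . . . . . . . .
    X X X X X . . . . . . .
    X X X X X X X X X . . .
    . X X X X X X X X . . .
    . X X X X X . . . . . .
    . X X . . . . . . . . .
    . . . . . . . . . . . .
    . . . . . . . . . . . .
T4:
  2·area = 12  (B↔C swapped to make it positive)
  edge (8, 12)→(8, 16): d=(0,4) right/bottom  bias=-1
  edge (8, 16)→(5, 4): d=(-3,-12) top-left  bias=+0
  edge (5, 4)→(8, 12): d=(3,8) right/bottom  bias=-1
    (3,5)@(7, 11): e=[4,3,5] → X
    (4,5)@(9, 11): e=[-4,27,-11] → .
    (3,6)@(7, 13): e=[4,-3,11] → .
  covered (1 px):
    . . . . . . . . . . . .
    . . . . . . . . . . . .
    . . . . . . . . . . . .
    . . . . . . . . . . . .
    . . . . . . . . . . . .
    . . . X . . . . . . . .
    . . . . . . . . . . . .
    . . . . . . . . . . . .
    . . . . . . . . . . . .

Result: [[5,4],[4,5],[5,5],[6,5],[3,6],[4,6],[5,6],[6,6],[7,6],[8,6]]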